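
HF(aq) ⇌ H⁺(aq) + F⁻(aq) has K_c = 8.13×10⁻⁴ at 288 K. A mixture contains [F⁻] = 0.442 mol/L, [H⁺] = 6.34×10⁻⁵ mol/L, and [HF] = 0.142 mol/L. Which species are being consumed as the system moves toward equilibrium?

HF (reactants)

Q_c = [H⁺]·[F⁻] / [HF] = (6.34×10⁻⁵)·(0.442) / (0.142) = 1.97×10⁻⁴
Q_c = 1.97×10⁻⁴ < K_c = 8.13×10⁻⁴: net forward reaction.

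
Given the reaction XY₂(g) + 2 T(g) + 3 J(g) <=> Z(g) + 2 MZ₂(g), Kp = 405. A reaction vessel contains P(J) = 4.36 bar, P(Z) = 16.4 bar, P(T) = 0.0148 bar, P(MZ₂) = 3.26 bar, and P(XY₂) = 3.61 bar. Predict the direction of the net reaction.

reverse (toward reactants)

Qp = P(Z)·P(MZ₂)² / (P(XY₂)·P(T)²·P(J)³) = (16.4)·(3.26)² / ((3.61)·(0.0148)²·(4.36)³) = 2660
Qp = 2660 > Kp = 405, so the reverse reaction proceeds.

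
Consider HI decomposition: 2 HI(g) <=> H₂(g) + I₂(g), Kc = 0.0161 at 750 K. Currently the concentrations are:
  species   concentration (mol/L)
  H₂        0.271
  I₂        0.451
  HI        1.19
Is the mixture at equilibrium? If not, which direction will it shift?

no; Q > K, reaction proceeds in reverse

Qc = [H₂]·[I₂] / [HI]² = (0.271)·(0.451) / (1.19)² = 0.0863
Qc = 0.0863 > Kc = 0.0161: net reverse reaction.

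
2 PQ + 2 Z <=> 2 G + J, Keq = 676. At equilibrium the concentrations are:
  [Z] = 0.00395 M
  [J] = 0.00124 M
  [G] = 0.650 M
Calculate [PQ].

At equilibrium, Keq = [G]²·[J] / ([PQ]²·[Z]²) = 676.
(0.650)²·(0.00124) / (([PQ])²·(0.00395)²) = 676
[PQ]² = 0.0497 ⇒ [PQ] = 0.223 M

[PQ] = 0.223 M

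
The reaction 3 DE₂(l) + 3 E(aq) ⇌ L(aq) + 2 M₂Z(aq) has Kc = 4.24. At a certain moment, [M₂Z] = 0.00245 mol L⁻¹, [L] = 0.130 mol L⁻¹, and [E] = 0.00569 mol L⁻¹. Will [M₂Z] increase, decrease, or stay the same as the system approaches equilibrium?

(DE₂ is a pure liquid — omitted from Qc.)
Qc = [L]·[M₂Z]² / [E]³ = (0.130)·(0.00245)² / (0.00569)³ = 4.24
Qc = 4.24 = Kc; the system is at equilibrium.

stay the same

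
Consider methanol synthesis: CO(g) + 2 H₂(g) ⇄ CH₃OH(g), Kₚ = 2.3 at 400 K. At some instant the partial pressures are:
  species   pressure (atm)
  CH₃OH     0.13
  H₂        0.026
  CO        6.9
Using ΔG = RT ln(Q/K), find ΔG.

ΔG = 8.30 kJ/mol

Qₚ = P(CH₃OH) / (P(CO)·P(H₂)²) = (0.13) / ((6.9)·(0.026)²) = 27.9
ΔG = RT ln(Qₚ/Kₚ) = (8.314 J mol⁻¹ K⁻¹)(400 K) × ln(27.9/2.3)
   = (3.326 kJ/mol)(2.496) = 8.30 kJ/mol
ΔG > 0, so the forward reaction is non-spontaneous (proceeds in reverse).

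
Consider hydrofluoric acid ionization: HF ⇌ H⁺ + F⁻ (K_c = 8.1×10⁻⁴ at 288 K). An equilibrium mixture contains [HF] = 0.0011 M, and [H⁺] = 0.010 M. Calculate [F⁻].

At equilibrium, K_c = [H⁺]·[F⁻] / [HF] = 8.1×10⁻⁴.
(0.010)·([F⁻]) / (0.0011) = 8.1×10⁻⁴
[F⁻] = 8.91×10⁻⁵ = 8.9×10⁻⁵ M

[F⁻] = 8.9×10⁻⁵ M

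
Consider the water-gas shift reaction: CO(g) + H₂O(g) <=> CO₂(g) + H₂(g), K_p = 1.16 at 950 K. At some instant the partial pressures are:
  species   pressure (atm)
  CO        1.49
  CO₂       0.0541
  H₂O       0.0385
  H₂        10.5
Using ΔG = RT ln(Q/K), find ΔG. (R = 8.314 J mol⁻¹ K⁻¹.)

ΔG = 16.9 kJ/mol

Q_p = P(CO₂)·P(H₂) / (P(CO)·P(H₂O)) = (0.0541)·(10.5) / ((1.49)·(0.0385)) = 9.90
ΔG = RT ln(Q_p/K_p) = (8.314 J mol⁻¹ K⁻¹)(950 K) × ln(9.90/1.16)
   = (7.898 kJ/mol)(2.144) = 16.9 kJ/mol
ΔG > 0, so the forward reaction is non-spontaneous (proceeds in reverse).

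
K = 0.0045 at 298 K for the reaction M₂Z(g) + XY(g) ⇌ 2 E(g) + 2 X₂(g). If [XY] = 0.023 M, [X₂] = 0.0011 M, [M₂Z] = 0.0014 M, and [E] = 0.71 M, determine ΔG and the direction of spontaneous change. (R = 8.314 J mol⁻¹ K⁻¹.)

Q = [E]²·[X₂]² / ([M₂Z]·[XY]) = (0.71)²·(0.0011)² / ((0.0014)·(0.023)) = 0.0189
ΔG = RT ln(Q/K) = (8.314 J mol⁻¹ K⁻¹)(298 K) × ln(0.0189/0.0045)
   = (2.478 kJ/mol)(1.435) = 3.56 kJ/mol
ΔG > 0, so the forward reaction is non-spontaneous (proceeds in reverse).

ΔG = 3.56 kJ/mol; the forward reaction is non-spontaneous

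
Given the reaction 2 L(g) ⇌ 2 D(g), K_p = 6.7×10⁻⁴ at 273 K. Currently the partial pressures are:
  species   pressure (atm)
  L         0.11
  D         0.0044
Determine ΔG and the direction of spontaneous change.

ΔG = 1.98 kJ/mol; the forward reaction is non-spontaneous

Q_p = P(D)² / P(L)² = (0.0044)² / (0.11)² = 0.00160
ΔG = RT ln(Q_p/K_p) = (8.314 J mol⁻¹ K⁻¹)(273 K) × ln(0.00160/6.7×10⁻⁴)
   = (2.270 kJ/mol)(0.8705) = 1.98 kJ/mol
ΔG > 0, so the forward reaction is non-spontaneous (proceeds in reverse).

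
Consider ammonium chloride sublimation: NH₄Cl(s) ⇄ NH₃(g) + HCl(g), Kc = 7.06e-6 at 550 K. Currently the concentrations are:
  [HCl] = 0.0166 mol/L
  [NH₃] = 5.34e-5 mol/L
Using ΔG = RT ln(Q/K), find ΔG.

ΔG = -9.49 kJ/mol

(NH₄Cl is a pure solid — omitted from Qc.)
Qc = [NH₃]·[HCl] = (5.34e-5)·(0.0166) = 8.86e-7
ΔG = RT ln(Qc/Kc) = (8.314 J mol⁻¹ K⁻¹)(550 K) × ln(8.86e-7/7.06e-6)
   = (4.573 kJ/mol)(-2.075) = -9.49 kJ/mol
ΔG < 0, so the forward reaction is spontaneous (proceeds forward).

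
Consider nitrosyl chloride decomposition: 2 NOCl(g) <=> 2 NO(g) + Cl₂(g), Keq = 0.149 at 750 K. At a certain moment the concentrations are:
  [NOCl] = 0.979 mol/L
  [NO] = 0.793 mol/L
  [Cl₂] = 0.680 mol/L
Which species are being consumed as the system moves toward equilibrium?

Q = [NO]²·[Cl₂] / [NOCl]² = (0.793)²·(0.680) / (0.979)² = 0.446
Q = 0.446 > Keq = 0.149: net reverse reaction.

NO, Cl₂ (products)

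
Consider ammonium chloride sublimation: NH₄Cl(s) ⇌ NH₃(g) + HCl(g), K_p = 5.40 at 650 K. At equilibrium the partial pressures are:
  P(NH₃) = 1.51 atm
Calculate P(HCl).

(NH₄Cl is a pure solid — omitted from K_p.)
At equilibrium, K_p = P(NH₃)·P(HCl) = 5.40.
(1.51)·(P(HCl)) = 5.40
P(HCl) = 3.58 atm

P(HCl) = 3.58 atm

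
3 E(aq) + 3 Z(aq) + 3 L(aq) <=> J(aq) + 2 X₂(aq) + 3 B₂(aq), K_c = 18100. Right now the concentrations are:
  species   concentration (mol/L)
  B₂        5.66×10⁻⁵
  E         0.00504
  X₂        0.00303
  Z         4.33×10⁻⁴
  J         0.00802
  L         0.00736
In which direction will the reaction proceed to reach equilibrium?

in the forward direction

Q_c = [J]·[X₂]²·[B₂]³ / ([E]³·[Z]³·[L]³) = (0.00802)·(0.00303)²·(5.66×10⁻⁵)³ / ((0.00504)³·(4.33×10⁻⁴)³·(0.00736)³) = 3220
Q_c = 3220 < K_c = 18100, so the forward reaction proceeds.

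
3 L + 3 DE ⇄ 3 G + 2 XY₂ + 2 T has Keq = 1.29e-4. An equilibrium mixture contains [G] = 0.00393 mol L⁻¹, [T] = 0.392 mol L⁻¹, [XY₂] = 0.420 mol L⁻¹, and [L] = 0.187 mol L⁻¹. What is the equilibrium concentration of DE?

At equilibrium, Keq = [G]³·[XY₂]²·[T]² / ([L]³·[DE]³) = 1.29e-4.
(0.00393)³·(0.420)²·(0.392)² / ((0.187)³·([DE])³) = 1.29e-4
[DE]³ = 0.00195 ⇒ [DE] = 0.125 mol L⁻¹

[DE] = 0.125 mol L⁻¹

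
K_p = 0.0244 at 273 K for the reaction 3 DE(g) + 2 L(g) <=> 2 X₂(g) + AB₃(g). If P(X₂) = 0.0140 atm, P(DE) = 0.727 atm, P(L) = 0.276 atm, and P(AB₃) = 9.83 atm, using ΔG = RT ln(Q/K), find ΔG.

ΔG = 2.25 kJ/mol

Q_p = P(X₂)²·P(AB₃) / (P(DE)³·P(L)²) = (0.0140)²·(9.83) / ((0.727)³·(0.276)²) = 0.0658
ΔG = RT ln(Q_p/K_p) = (8.314 J mol⁻¹ K⁻¹)(273 K) × ln(0.0658/0.0244)
   = (2.270 kJ/mol)(0.9920) = 2.25 kJ/mol
ΔG > 0, so the forward reaction is non-spontaneous (proceeds in reverse).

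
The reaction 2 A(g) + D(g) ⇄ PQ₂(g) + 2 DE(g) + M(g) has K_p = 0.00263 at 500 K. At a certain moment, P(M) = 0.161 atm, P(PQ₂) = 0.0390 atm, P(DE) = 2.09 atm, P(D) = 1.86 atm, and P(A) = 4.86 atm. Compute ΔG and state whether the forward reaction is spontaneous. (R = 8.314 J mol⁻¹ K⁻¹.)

Q_p = P(PQ₂)·P(DE)²·P(M) / (P(A)²·P(D)) = (0.0390)·(2.09)²·(0.161) / ((4.86)²·(1.86)) = 6.24×10⁻⁴
ΔG = RT ln(Q_p/K_p) = (8.314 J mol⁻¹ K⁻¹)(500 K) × ln(6.24×10⁻⁴/0.00263)
   = (4.157 kJ/mol)(-1.439) = -5.98 kJ/mol
ΔG < 0, so the forward reaction is spontaneous (proceeds forward).

ΔG = -5.98 kJ/mol; the forward reaction is spontaneous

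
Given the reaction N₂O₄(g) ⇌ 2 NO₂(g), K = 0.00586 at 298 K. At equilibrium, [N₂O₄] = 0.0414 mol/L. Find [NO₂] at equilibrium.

At equilibrium, K = [NO₂]² / [N₂O₄] = 0.00586.
([NO₂])² / (0.0414) = 0.00586
[NO₂]² = 2.43×10⁻⁴ ⇒ [NO₂] = 0.0156 mol/L

[NO₂] = 0.0156 mol/L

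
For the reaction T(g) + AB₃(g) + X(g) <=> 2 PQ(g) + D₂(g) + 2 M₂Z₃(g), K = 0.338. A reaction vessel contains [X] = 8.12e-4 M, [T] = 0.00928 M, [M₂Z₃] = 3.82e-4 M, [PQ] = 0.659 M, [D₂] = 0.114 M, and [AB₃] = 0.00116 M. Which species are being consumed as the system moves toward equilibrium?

PQ, D₂, M₂Z₃ (products)

Q = [PQ]²·[D₂]·[M₂Z₃]² / ([T]·[AB₃]·[X]) = (0.659)²·(0.114)·(3.82e-4)² / ((0.00928)·(0.00116)·(8.12e-4)) = 0.826
Q = 0.826 > K = 0.338: net reverse reaction.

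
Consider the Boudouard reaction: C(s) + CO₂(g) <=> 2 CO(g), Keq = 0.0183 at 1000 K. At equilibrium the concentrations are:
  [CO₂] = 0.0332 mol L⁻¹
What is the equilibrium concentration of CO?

[CO] = 0.0246 mol L⁻¹

(C is a pure solid — omitted from Keq.)
At equilibrium, Keq = [CO]² / [CO₂] = 0.0183.
([CO])² / (0.0332) = 0.0183
[CO]² = 6.08×10⁻⁴ ⇒ [CO] = 0.0246 mol L⁻¹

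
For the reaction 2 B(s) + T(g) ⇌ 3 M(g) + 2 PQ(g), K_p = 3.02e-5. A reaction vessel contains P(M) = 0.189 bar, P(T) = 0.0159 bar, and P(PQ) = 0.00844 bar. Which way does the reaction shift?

neither direction; the system is at equilibrium

(B is a pure solid — omitted from Q_p.)
Q_p = P(M)³·P(PQ)² / P(T) = (0.189)³·(0.00844)² / (0.0159) = 3.02e-5
Q_p = 3.02e-5 = K_p, so the system is already at equilibrium.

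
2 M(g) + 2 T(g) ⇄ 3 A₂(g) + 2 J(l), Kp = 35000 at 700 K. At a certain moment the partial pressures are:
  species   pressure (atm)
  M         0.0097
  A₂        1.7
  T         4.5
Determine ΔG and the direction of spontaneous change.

ΔG = -15.2 kJ/mol; the forward reaction is spontaneous

(J is a pure liquid — omitted from Qp.)
Qp = P(A₂)³ / (P(M)²·P(T)²) = (1.7)³ / ((0.0097)²·(4.5)²) = 2580
ΔG = RT ln(Qp/Kp) = (8.314 J mol⁻¹ K⁻¹)(700 K) × ln(2580/35000)
   = (5.820 kJ/mol)(-2.608) = -15.2 kJ/mol
ΔG < 0, so the forward reaction is spontaneous (proceeds forward).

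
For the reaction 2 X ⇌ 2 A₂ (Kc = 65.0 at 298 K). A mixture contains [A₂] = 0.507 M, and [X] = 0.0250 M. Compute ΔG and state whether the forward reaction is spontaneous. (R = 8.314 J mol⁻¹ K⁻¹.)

Qc = [A₂]² / [X]² = (0.507)² / (0.0250)² = 411
ΔG = RT ln(Qc/Kc) = (8.314 J mol⁻¹ K⁻¹)(298 K) × ln(411/65.0)
   = (2.478 kJ/mol)(1.844) = 4.57 kJ/mol
ΔG > 0, so the forward reaction is non-spontaneous (proceeds in reverse).

ΔG = 4.57 kJ/mol; the forward reaction is non-spontaneous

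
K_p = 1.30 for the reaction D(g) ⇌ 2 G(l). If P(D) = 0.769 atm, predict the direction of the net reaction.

(G is a pure liquid — omitted from Q_p.)
Q_p = 1 / P(D) = 1 / (0.769) = 1.30
Q_p = 1.30 = K_p, so the system is already at equilibrium.

no net change (already at equilibrium)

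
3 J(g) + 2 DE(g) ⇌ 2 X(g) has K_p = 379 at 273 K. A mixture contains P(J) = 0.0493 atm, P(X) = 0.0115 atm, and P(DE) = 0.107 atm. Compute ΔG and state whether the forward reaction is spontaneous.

ΔG = -3.11 kJ/mol; the forward reaction is spontaneous

Q_p = P(X)² / (P(J)³·P(DE)²) = (0.0115)² / ((0.0493)³·(0.107)²) = 96.4
ΔG = RT ln(Q_p/K_p) = (8.314 J mol⁻¹ K⁻¹)(273 K) × ln(96.4/379)
   = (2.270 kJ/mol)(-1.369) = -3.11 kJ/mol
ΔG < 0, so the forward reaction is spontaneous (proceeds forward).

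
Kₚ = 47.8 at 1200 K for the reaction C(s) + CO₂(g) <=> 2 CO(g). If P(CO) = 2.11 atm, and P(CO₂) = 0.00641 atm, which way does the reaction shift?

to the left

(C is a pure solid — omitted from Qₚ.)
Qₚ = P(CO)² / P(CO₂) = (2.11)² / (0.00641) = 695
Qₚ = 695 > Kₚ = 47.8, so the reverse reaction proceeds.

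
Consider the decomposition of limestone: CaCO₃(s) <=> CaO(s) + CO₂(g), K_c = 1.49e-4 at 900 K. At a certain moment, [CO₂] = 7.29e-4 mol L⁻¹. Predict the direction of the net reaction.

(CaCO₃, CaO are pure solids — omitted from Q_c.)
Q_c = [CO₂] = 7.29e-4
Q_c = 7.29e-4 > K_c = 1.49e-4, so the reverse reaction proceeds.

to the left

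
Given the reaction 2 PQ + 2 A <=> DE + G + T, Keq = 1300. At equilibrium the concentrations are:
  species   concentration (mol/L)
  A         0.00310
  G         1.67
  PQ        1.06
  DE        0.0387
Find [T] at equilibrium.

At equilibrium, Keq = [DE]·[G]·[T] / ([PQ]²·[A]²) = 1300.
(0.0387)·(1.67)·([T]) / ((1.06)²·(0.00310)²) = 1300
[T] = 0.217 mol/L

[T] = 0.217 mol/L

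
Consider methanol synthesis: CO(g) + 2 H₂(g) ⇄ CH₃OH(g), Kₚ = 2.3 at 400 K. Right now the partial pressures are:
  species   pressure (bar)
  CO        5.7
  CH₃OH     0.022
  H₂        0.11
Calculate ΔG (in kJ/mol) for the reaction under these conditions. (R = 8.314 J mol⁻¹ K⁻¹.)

Qₚ = P(CH₃OH) / (P(CO)·P(H₂)²) = (0.022) / ((5.7)·(0.11)²) = 0.319
ΔG = RT ln(Qₚ/Kₚ) = (8.314 J mol⁻¹ K⁻¹)(400 K) × ln(0.319/2.3)
   = (3.326 kJ/mol)(-1.975) = -6.57 kJ/mol
ΔG < 0, so the forward reaction is spontaneous (proceeds forward).

ΔG = -6.57 kJ/mol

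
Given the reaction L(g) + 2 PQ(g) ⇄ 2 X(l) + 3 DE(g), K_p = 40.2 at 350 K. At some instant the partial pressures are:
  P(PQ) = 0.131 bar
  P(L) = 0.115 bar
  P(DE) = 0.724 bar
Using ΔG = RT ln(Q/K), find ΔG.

(X is a pure liquid — omitted from Q_p.)
Q_p = P(DE)³ / (P(L)·P(PQ)²) = (0.724)³ / ((0.115)·(0.131)²) = 192
ΔG = RT ln(Q_p/K_p) = (8.314 J mol⁻¹ K⁻¹)(350 K) × ln(192/40.2)
   = (2.910 kJ/mol)(1.564) = 4.55 kJ/mol
ΔG > 0, so the forward reaction is non-spontaneous (proceeds in reverse).

ΔG = 4.55 kJ/mol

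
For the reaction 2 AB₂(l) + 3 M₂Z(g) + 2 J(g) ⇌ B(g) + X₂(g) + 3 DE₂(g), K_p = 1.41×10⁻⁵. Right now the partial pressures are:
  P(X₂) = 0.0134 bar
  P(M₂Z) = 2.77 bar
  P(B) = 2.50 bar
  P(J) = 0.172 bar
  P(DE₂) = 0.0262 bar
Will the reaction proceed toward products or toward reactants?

to the right

(AB₂ is a pure liquid — omitted from Q_p.)
Q_p = P(B)·P(X₂)·P(DE₂)³ / (P(M₂Z)³·P(J)²) = (2.50)·(0.0134)·(0.0262)³ / ((2.77)³·(0.172)²) = 9.58×10⁻⁷
Q_p = 9.58×10⁻⁷ < K_p = 1.41×10⁻⁵, so the forward reaction proceeds.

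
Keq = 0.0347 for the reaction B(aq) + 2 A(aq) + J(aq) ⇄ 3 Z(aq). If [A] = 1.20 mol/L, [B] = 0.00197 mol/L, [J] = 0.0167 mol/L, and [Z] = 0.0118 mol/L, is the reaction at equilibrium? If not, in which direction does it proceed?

Q = [Z]³ / ([B]·[A]²·[J]) = (0.0118)³ / ((0.00197)·(1.20)²·(0.0167)) = 0.0347
Q = 0.0347 = Keq, so the system is already at equilibrium.

at equilibrium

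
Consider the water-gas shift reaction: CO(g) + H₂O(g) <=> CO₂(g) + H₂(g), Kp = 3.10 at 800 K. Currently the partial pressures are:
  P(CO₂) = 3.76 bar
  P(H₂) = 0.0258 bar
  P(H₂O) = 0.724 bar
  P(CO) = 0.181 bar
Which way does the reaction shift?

forward (toward products)

Qp = P(CO₂)·P(H₂) / (P(CO)·P(H₂O)) = (3.76)·(0.0258) / ((0.181)·(0.724)) = 0.740
Qp = 0.740 < Kp = 3.10, so the forward reaction proceeds.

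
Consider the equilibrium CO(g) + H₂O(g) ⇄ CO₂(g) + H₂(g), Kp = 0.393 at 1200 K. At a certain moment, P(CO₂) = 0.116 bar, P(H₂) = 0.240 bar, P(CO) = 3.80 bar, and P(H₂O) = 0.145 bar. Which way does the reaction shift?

to the right

Qp = P(CO₂)·P(H₂) / (P(CO)·P(H₂O)) = (0.116)·(0.240) / ((3.80)·(0.145)) = 0.0505
Qp = 0.0505 < Kp = 0.393, so the forward reaction proceeds.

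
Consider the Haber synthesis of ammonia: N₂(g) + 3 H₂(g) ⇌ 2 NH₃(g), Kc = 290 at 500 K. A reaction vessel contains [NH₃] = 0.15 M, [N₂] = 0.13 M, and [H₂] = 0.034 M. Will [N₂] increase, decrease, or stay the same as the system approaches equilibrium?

Qc = [NH₃]² / ([N₂]·[H₂]³) = (0.15)² / ((0.13)·(0.034)³) = 4400
Qc = 4400 > Kc = 290: net reverse reaction.
N₂ is a reactant, so it increases.

increase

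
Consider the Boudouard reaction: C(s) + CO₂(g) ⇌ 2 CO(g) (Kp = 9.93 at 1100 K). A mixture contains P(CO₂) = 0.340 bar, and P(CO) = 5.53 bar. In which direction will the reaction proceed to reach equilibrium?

(C is a pure solid — omitted from Qp.)
Qp = P(CO)² / P(CO₂) = (5.53)² / (0.340) = 89.9
Qp = 89.9 > Kp = 9.93, so the reverse reaction proceeds.

in the reverse direction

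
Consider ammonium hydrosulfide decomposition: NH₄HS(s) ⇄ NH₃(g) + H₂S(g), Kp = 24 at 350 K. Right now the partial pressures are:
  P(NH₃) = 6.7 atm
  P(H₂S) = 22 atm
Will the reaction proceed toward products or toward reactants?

(NH₄HS is a pure solid — omitted from Qp.)
Qp = P(NH₃)·P(H₂S) = (6.7)·(22) = 150
Qp = 150 > Kp = 24, so the reverse reaction proceeds.

toward reactants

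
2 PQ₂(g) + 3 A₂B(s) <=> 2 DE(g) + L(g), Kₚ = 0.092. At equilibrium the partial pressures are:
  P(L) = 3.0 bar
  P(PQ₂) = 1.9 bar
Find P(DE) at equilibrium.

(A₂B is a pure solid — omitted from Kₚ.)
At equilibrium, Kₚ = P(DE)²·P(L) / P(PQ₂)² = 0.092.
(P(DE))²·(3.0) / (1.9)² = 0.092
P(DE)² = 0.111 ⇒ P(DE) = 0.33 bar

P(DE) = 0.33 bar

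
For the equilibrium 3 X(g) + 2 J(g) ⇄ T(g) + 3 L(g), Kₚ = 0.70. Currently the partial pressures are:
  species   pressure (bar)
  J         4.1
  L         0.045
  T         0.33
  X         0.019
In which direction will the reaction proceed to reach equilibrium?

Qₚ = P(T)·P(L)³ / (P(X)³·P(J)²) = (0.33)·(0.045)³ / ((0.019)³·(4.1)²) = 0.26
Qₚ = 0.26 < Kₚ = 0.70, so the forward reaction proceeds.

to the right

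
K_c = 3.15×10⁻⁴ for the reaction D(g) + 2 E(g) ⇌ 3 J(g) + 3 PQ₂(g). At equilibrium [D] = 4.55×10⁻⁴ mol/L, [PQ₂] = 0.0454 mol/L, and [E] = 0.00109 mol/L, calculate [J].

[J] = 0.00122 mol/L

At equilibrium, K_c = [J]³·[PQ₂]³ / ([D]·[E]²) = 3.15×10⁻⁴.
([J])³·(0.0454)³ / ((4.55×10⁻⁴)·(0.00109)²) = 3.15×10⁻⁴
[J]³ = 1.82×10⁻⁹ ⇒ [J] = 0.00122 mol/L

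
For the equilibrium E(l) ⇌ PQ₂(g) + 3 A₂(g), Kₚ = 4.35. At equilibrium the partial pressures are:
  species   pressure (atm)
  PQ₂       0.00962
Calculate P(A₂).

P(A₂) = 7.68 atm

(E is a pure liquid — omitted from Kₚ.)
At equilibrium, Kₚ = P(PQ₂)·P(A₂)³ = 4.35.
(0.00962)·(P(A₂))³ = 4.35
P(A₂)³ = 452 ⇒ P(A₂) = 7.68 atm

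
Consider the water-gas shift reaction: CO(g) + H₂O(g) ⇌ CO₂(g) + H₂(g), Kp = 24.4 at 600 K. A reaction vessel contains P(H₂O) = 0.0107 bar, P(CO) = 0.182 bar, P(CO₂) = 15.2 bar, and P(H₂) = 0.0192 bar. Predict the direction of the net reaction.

Qp = P(CO₂)·P(H₂) / (P(CO)·P(H₂O)) = (15.2)·(0.0192) / ((0.182)·(0.0107)) = 150
Qp = 150 > Kp = 24.4, so the reverse reaction proceeds.

in the reverse direction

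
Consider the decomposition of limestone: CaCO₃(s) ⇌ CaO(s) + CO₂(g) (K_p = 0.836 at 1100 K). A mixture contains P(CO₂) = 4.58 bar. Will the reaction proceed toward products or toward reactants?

toward reactants

(CaCO₃, CaO are pure solids — omitted from Q_p.)
Q_p = P(CO₂) = 4.58
Q_p = 4.58 > K_p = 0.836, so the reverse reaction proceeds.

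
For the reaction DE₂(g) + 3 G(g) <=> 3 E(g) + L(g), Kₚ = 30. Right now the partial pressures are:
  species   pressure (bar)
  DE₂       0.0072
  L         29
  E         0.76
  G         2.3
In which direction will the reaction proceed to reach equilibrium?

to the left

Qₚ = P(E)³·P(L) / (P(DE₂)·P(G)³) = (0.76)³·(29) / ((0.0072)·(2.3)³) = 150
Qₚ = 150 > Kₚ = 30, so the reverse reaction proceeds.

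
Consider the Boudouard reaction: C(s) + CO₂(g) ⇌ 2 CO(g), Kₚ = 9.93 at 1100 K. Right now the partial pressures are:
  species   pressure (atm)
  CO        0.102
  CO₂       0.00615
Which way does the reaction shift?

to the right

(C is a pure solid — omitted from Qₚ.)
Qₚ = P(CO)² / P(CO₂) = (0.102)² / (0.00615) = 1.69
Qₚ = 1.69 < Kₚ = 9.93, so the forward reaction proceeds.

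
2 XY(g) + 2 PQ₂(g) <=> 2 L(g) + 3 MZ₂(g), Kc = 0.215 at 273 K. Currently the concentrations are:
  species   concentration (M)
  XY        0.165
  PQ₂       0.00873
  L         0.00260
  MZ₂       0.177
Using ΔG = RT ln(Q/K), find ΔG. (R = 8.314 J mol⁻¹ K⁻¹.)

ΔG = -5.62 kJ/mol

Qc = [L]²·[MZ₂]³ / ([XY]²·[PQ₂]²) = (0.00260)²·(0.177)³ / ((0.165)²·(0.00873)²) = 0.0181
ΔG = RT ln(Qc/Kc) = (8.314 J mol⁻¹ K⁻¹)(273 K) × ln(0.0181/0.215)
   = (2.270 kJ/mol)(-2.475) = -5.62 kJ/mol
ΔG < 0, so the forward reaction is spontaneous (proceeds forward).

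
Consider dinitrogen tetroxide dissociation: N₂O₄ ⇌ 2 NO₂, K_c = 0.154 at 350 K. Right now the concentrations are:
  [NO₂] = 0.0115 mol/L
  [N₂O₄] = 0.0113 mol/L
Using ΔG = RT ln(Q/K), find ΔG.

Q_c = [NO₂]² / [N₂O₄] = (0.0115)² / (0.0113) = 0.0117
ΔG = RT ln(Q_c/K_c) = (8.314 J mol⁻¹ K⁻¹)(350 K) × ln(0.0117/0.154)
   = (2.910 kJ/mol)(-2.577) = -7.50 kJ/mol
ΔG < 0, so the forward reaction is spontaneous (proceeds forward).

ΔG = -7.50 kJ/mol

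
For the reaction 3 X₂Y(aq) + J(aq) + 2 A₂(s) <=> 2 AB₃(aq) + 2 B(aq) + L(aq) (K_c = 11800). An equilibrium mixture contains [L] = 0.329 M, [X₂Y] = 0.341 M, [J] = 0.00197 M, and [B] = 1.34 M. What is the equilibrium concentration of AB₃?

[AB₃] = 1.25 M

(A₂ is a pure solid — omitted from K_c.)
At equilibrium, K_c = [AB₃]²·[B]²·[L] / ([X₂Y]³·[J]) = 11800.
([AB₃])²·(1.34)²·(0.329) / ((0.341)³·(0.00197)) = 11800
[AB₃]² = 1.56 ⇒ [AB₃] = 1.25 M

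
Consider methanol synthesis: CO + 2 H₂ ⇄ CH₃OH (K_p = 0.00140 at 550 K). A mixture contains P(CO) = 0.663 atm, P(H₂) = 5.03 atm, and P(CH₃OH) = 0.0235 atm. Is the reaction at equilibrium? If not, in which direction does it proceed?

Q_p = P(CH₃OH) / (P(CO)·P(H₂)²) = (0.0235) / ((0.663)·(5.03)²) = 0.00140
Q_p = 0.00140 = K_p, so the system is already at equilibrium.

at equilibrium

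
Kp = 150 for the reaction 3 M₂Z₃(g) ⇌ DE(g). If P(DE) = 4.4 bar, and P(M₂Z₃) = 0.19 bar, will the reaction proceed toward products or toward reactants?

Qp = P(DE) / P(M₂Z₃)³ = (4.4) / (0.19)³ = 640
Qp = 640 > Kp = 150, so the reverse reaction proceeds.

in the reverse direction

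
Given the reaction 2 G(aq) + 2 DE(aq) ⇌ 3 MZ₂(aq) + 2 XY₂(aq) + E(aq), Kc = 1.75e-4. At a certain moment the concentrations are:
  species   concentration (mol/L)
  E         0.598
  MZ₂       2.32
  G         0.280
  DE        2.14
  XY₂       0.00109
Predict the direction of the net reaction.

in the forward direction

Qc = [MZ₂]³·[XY₂]²·[E] / ([G]²·[DE]²) = (2.32)³·(0.00109)²·(0.598) / ((0.280)²·(2.14)²) = 2.47e-5
Qc = 2.47e-5 < Kc = 1.75e-4, so the forward reaction proceeds.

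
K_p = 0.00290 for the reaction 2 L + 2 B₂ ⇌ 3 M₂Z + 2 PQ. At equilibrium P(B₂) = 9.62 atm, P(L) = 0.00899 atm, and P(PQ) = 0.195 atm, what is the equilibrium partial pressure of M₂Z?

P(M₂Z) = 0.0829 atm

At equilibrium, K_p = P(M₂Z)³·P(PQ)² / (P(L)²·P(B₂)²) = 0.00290.
(P(M₂Z))³·(0.195)² / ((0.00899)²·(9.62)²) = 0.00290
P(M₂Z)³ = 5.70e-4 ⇒ P(M₂Z) = 0.0829 atm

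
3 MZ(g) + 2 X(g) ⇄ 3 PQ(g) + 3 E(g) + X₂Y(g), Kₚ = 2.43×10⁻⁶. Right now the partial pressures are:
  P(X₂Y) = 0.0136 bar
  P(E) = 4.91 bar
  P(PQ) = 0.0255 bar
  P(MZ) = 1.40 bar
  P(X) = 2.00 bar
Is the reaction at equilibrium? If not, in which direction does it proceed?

Qₚ = P(PQ)³·P(E)³·P(X₂Y) / (P(MZ)³·P(X)²) = (0.0255)³·(4.91)³·(0.0136) / ((1.40)³·(2.00)²) = 2.43×10⁻⁶
Qₚ = 2.43×10⁻⁶ = Kₚ, so the system is already at equilibrium.

neither direction; the system is at equilibrium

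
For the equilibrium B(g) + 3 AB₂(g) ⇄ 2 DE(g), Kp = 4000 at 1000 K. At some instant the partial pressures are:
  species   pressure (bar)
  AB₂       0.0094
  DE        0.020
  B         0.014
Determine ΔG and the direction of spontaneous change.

ΔG = 17.9 kJ/mol; the forward reaction is non-spontaneous

Qp = P(DE)² / (P(B)·P(AB₂)³) = (0.020)² / ((0.014)·(0.0094)³) = 34400
ΔG = RT ln(Qp/Kp) = (8.314 J mol⁻¹ K⁻¹)(1000 K) × ln(34400/4000)
   = (8.314 kJ/mol)(2.152) = 17.9 kJ/mol
ΔG > 0, so the forward reaction is non-spontaneous (proceeds in reverse).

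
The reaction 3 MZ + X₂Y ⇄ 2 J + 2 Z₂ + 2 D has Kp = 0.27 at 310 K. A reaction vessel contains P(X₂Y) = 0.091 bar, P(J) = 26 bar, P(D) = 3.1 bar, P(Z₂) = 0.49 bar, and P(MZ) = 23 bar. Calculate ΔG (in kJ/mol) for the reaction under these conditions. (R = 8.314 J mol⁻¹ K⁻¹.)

ΔG = 4.26 kJ/mol

Qp = P(J)²·P(Z₂)²·P(D)² / (P(MZ)³·P(X₂Y)) = (26)²·(0.49)²·(3.1)² / ((23)³·(0.091)) = 1.41
ΔG = RT ln(Qp/Kp) = (8.314 J mol⁻¹ K⁻¹)(310 K) × ln(1.41/0.27)
   = (2.577 kJ/mol)(1.653) = 4.26 kJ/mol
ΔG > 0, so the forward reaction is non-spontaneous (proceeds in reverse).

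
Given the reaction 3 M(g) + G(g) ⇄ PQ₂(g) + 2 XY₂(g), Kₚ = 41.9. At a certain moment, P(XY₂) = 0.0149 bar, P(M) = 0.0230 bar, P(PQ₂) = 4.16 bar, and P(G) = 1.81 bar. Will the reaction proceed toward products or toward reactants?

at equilibrium

Qₚ = P(PQ₂)·P(XY₂)² / (P(M)³·P(G)) = (4.16)·(0.0149)² / ((0.0230)³·(1.81)) = 41.9
Qₚ = 41.9 = Kₚ, so the system is already at equilibrium.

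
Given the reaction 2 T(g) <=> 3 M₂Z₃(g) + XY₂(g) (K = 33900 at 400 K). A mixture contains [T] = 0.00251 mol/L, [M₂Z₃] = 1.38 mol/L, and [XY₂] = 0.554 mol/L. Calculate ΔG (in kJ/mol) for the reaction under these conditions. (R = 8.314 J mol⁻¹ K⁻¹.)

ΔG = 6.38 kJ/mol

Q = [M₂Z₃]³·[XY₂] / [T]² = (1.38)³·(0.554) / (0.00251)² = 2.31×10⁵
ΔG = RT ln(Q/K) = (8.314 J mol⁻¹ K⁻¹)(400 K) × ln(2.31×10⁵/33900)
   = (3.326 kJ/mol)(1.919) = 6.38 kJ/mol
ΔG > 0, so the forward reaction is non-spontaneous (proceeds in reverse).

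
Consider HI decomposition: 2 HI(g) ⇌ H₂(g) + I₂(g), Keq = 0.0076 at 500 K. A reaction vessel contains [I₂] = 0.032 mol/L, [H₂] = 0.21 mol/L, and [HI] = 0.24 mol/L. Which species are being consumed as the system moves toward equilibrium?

H₂, I₂ (products)

Q = [H₂]·[I₂] / [HI]² = (0.21)·(0.032) / (0.24)² = 0.12
Q = 0.12 > Keq = 0.0076: net reverse reaction.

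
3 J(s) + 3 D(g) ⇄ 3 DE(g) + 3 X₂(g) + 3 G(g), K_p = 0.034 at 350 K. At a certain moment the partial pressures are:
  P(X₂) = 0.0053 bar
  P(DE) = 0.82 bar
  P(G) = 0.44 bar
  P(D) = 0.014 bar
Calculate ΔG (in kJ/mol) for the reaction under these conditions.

(J is a pure solid — omitted from Q_p.)
Q_p = P(DE)³·P(X₂)³·P(G)³ / P(D)³ = (0.82)³·(0.0053)³·(0.44)³ / (0.014)³ = 0.00255
ΔG = RT ln(Q_p/K_p) = (8.314 J mol⁻¹ K⁻¹)(350 K) × ln(0.00255/0.034)
   = (2.910 kJ/mol)(-2.590) = -7.54 kJ/mol
ΔG < 0, so the forward reaction is spontaneous (proceeds forward).

ΔG = -7.54 kJ/mol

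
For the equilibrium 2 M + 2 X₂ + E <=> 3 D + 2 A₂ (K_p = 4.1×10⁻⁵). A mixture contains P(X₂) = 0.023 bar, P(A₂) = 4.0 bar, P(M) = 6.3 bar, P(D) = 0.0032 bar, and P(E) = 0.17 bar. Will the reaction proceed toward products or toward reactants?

Q_p = P(D)³·P(A₂)² / (P(M)²·P(X₂)²·P(E)) = (0.0032)³·(4.0)² / ((6.3)²·(0.023)²·(0.17)) = 1.5×10⁻⁴
Q_p = 1.5×10⁻⁴ > K_p = 4.1×10⁻⁵, so the reverse reaction proceeds.

to the left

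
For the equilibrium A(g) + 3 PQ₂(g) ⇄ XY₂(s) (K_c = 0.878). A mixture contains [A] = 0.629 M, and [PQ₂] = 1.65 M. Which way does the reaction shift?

toward products

(XY₂ is a pure solid — omitted from Q_c.)
Q_c = 1 / ([A]·[PQ₂]³) = 1 / ((0.629)·(1.65)³) = 0.354
Q_c = 0.354 < K_c = 0.878, so the forward reaction proceeds.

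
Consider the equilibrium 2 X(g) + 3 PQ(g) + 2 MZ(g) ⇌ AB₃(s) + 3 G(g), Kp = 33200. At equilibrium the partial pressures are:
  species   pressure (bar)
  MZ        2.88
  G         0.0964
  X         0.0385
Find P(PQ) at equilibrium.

(AB₃ is a pure solid — omitted from Kp.)
At equilibrium, Kp = P(G)³ / (P(X)²·P(PQ)³·P(MZ)²) = 33200.
(0.0964)³ / ((0.0385)²·(P(PQ))³·(2.88)²) = 33200
P(PQ)³ = 2.19e-6 ⇒ P(PQ) = 0.0130 bar

P(PQ) = 0.0130 bar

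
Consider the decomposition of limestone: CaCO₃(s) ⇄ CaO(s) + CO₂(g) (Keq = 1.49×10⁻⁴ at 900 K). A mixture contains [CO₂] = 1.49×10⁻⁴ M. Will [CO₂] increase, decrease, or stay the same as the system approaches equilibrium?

(CaCO₃, CaO are pure solids — omitted from Q.)
Q = [CO₂] = 1.49×10⁻⁴
Q = 1.49×10⁻⁴ = Keq; the system is at equilibrium.

stay the same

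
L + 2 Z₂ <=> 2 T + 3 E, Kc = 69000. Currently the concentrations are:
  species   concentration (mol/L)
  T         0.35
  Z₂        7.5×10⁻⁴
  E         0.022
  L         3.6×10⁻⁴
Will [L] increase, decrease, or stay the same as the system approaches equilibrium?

decrease

Qc = [T]²·[E]³ / ([L]·[Z₂]²) = (0.35)²·(0.022)³ / ((3.6×10⁻⁴)·(7.5×10⁻⁴)²) = 6400
Qc = 6400 < Kc = 69000: net forward reaction.
L is a reactant, so it decreases.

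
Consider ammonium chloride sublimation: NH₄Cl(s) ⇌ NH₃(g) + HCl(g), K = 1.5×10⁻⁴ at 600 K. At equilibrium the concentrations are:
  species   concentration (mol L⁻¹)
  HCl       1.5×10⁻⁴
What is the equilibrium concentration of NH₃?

[NH₃] = 1.0 mol L⁻¹

(NH₄Cl is a pure solid — omitted from K.)
At equilibrium, K = [NH₃]·[HCl] = 1.5×10⁻⁴.
([NH₃])·(1.5×10⁻⁴) = 1.5×10⁻⁴
[NH₃] = 1.00 = 1.0 mol L⁻¹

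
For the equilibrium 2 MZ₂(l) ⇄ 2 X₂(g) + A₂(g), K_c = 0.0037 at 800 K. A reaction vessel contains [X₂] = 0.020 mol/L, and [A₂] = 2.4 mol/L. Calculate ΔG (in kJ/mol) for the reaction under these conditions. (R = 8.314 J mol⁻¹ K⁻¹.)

(MZ₂ is a pure liquid — omitted from Q_c.)
Q_c = [X₂]²·[A₂] = (0.020)²·(2.4) = 9.60×10⁻⁴
ΔG = RT ln(Q_c/K_c) = (8.314 J mol⁻¹ K⁻¹)(800 K) × ln(9.60×10⁻⁴/0.0037)
   = (6.651 kJ/mol)(-1.349) = -8.97 kJ/mol
ΔG < 0, so the forward reaction is spontaneous (proceeds forward).

ΔG = -8.97 kJ/mol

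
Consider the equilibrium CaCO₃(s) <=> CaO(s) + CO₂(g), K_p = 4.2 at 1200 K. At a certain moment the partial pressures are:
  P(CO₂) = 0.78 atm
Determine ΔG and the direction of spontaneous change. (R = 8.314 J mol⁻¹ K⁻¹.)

ΔG = -16.8 kJ/mol; the forward reaction is spontaneous

(CaCO₃, CaO are pure solids — omitted from Q_p.)
Q_p = P(CO₂) = 0.780
ΔG = RT ln(Q_p/K_p) = (8.314 J mol⁻¹ K⁻¹)(1200 K) × ln(0.780/4.2)
   = (9.977 kJ/mol)(-1.684) = -16.8 kJ/mol
ΔG < 0, so the forward reaction is spontaneous (proceeds forward).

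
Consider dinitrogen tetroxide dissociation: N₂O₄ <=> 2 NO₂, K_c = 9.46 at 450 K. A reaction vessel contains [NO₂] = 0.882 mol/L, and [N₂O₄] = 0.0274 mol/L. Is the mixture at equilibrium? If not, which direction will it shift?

no; Q > K, reaction proceeds in reverse

Q_c = [NO₂]² / [N₂O₄] = (0.882)² / (0.0274) = 28.4
Q_c = 28.4 > K_c = 9.46: net reverse reaction.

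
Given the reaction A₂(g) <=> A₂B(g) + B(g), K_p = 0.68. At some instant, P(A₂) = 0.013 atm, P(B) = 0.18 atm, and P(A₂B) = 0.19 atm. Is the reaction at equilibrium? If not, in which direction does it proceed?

Q_p = P(A₂B)·P(B) / P(A₂) = (0.19)·(0.18) / (0.013) = 2.6
Q_p = 2.6 > K_p = 0.68, so the reverse reaction proceeds.

in the reverse direction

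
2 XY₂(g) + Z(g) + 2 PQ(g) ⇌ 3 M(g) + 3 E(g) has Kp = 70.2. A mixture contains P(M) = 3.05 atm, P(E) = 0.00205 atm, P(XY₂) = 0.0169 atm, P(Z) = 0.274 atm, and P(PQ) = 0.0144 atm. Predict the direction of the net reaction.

Qp = P(M)³·P(E)³ / (P(XY₂)²·P(Z)·P(PQ)²) = (3.05)³·(0.00205)³ / ((0.0169)²·(0.274)·(0.0144)²) = 15.1
Qp = 15.1 < Kp = 70.2, so the forward reaction proceeds.

to the right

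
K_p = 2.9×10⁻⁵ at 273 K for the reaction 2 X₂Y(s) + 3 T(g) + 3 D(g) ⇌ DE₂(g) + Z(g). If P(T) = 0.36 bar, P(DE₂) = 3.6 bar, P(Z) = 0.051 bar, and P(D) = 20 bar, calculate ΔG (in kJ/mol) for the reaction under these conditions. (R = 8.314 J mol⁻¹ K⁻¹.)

ΔG = 6.43 kJ/mol

(X₂Y is a pure solid — omitted from Q_p.)
Q_p = P(DE₂)·P(Z) / (P(T)³·P(D)³) = (3.6)·(0.051) / ((0.36)³·(20)³) = 4.92×10⁻⁴
ΔG = RT ln(Q_p/K_p) = (8.314 J mol⁻¹ K⁻¹)(273 K) × ln(4.92×10⁻⁴/2.9×10⁻⁵)
   = (2.270 kJ/mol)(2.831) = 6.43 kJ/mol
ΔG > 0, so the forward reaction is non-spontaneous (proceeds in reverse).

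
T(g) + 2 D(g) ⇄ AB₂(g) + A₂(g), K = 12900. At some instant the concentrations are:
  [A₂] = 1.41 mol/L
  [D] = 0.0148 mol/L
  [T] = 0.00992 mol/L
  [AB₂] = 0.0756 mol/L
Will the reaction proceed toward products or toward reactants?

in the reverse direction

Q = [AB₂]·[A₂] / ([T]·[D]²) = (0.0756)·(1.41) / ((0.00992)·(0.0148)²) = 49100
Q = 49100 > K = 12900, so the reverse reaction proceeds.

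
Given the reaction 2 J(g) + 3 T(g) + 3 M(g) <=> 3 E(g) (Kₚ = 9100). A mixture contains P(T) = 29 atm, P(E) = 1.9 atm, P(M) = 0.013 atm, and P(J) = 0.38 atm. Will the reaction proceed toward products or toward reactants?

Qₚ = P(E)³ / (P(J)²·P(T)³·P(M)³) = (1.9)³ / ((0.38)²·(29)³·(0.013)³) = 890
Qₚ = 890 < Kₚ = 9100, so the forward reaction proceeds.

to the right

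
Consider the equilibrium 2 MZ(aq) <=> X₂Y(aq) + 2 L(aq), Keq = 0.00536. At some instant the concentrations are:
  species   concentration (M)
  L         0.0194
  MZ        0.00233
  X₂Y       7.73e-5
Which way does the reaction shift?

at equilibrium

Q = [X₂Y]·[L]² / [MZ]² = (7.73e-5)·(0.0194)² / (0.00233)² = 0.00536
Q = 0.00536 = Keq, so the system is already at equilibrium.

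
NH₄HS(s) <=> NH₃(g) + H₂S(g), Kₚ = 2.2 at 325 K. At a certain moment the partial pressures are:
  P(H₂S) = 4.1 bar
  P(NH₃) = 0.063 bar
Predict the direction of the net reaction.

(NH₄HS is a pure solid — omitted from Qₚ.)
Qₚ = P(NH₃)·P(H₂S) = (0.063)·(4.1) = 0.26
Qₚ = 0.26 < Kₚ = 2.2, so the forward reaction proceeds.

in the forward direction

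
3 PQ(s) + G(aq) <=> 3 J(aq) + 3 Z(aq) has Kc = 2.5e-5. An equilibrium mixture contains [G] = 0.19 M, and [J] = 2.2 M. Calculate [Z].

[Z] = 0.0076 M

(PQ is a pure solid — omitted from Kc.)
At equilibrium, Kc = [J]³·[Z]³ / [G] = 2.5e-5.
(2.2)³·([Z])³ / (0.19) = 2.5e-5
[Z]³ = 4.46e-7 ⇒ [Z] = 0.0076 M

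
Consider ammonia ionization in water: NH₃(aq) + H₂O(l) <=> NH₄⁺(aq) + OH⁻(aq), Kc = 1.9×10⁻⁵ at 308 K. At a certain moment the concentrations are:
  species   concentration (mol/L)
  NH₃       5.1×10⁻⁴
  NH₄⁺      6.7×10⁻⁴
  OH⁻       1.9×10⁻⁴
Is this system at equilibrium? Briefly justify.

(H₂O is a pure liquid — omitted from Qc.)
Qc = [NH₄⁺]·[OH⁻] / [NH₃] = (6.7×10⁻⁴)·(1.9×10⁻⁴) / (5.1×10⁻⁴) = 2.5×10⁻⁴
Qc = 2.5×10⁻⁴ > Kc = 1.9×10⁻⁵: net reverse reaction.

no; Q > K, reaction proceeds in reverse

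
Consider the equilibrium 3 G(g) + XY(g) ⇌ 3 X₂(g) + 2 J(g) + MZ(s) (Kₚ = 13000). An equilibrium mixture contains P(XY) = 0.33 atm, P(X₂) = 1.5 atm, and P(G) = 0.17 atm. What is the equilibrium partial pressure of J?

P(J) = 2.5 atm

(MZ is a pure solid — omitted from Kₚ.)
At equilibrium, Kₚ = P(X₂)³·P(J)² / (P(G)³·P(XY)) = 13000.
(1.5)³·(P(J))² / ((0.17)³·(0.33)) = 13000
P(J)² = 6.24 ⇒ P(J) = 2.5 atm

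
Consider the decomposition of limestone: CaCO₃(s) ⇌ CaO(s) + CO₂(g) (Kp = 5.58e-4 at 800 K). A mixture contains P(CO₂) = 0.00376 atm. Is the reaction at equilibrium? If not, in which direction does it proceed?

(CaCO₃, CaO are pure solids — omitted from Qp.)
Qp = P(CO₂) = 0.00376
Qp = 0.00376 > Kp = 5.58e-4, so the reverse reaction proceeds.

in the reverse direction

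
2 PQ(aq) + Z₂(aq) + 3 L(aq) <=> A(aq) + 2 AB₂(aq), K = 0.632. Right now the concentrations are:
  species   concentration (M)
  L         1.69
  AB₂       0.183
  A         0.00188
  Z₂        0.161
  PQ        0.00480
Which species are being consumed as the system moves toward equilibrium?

A, AB₂ (products)

Q = [A]·[AB₂]² / ([PQ]²·[Z₂]·[L]³) = (0.00188)·(0.183)² / ((0.00480)²·(0.161)·(1.69)³) = 3.52
Q = 3.52 > K = 0.632: net reverse reaction.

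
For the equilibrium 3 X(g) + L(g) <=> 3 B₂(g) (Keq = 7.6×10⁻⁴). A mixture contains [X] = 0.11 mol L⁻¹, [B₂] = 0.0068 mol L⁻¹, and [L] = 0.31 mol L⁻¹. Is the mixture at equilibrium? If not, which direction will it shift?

yes, at equilibrium

Q = [B₂]³ / ([X]³·[L]) = (0.0068)³ / ((0.11)³·(0.31)) = 7.6×10⁻⁴
Q = 7.6×10⁻⁴ = Keq; the system is at equilibrium.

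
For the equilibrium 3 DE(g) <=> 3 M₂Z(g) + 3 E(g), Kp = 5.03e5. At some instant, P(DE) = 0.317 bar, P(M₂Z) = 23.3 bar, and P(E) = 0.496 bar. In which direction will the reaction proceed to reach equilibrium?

Qp = P(M₂Z)³·P(E)³ / P(DE)³ = (23.3)³·(0.496)³ / (0.317)³ = 48500
Qp = 48500 < Kp = 5.03e5, so the forward reaction proceeds.

in the forward direction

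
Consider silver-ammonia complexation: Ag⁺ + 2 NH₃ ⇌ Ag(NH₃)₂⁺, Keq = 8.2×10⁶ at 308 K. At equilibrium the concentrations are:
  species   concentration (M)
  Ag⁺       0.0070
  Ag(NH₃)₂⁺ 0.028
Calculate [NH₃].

[NH₃] = 7.0×10⁻⁴ M

At equilibrium, Keq = [Ag(NH₃)₂⁺] / ([Ag⁺]·[NH₃]²) = 8.2×10⁶.
(0.028) / ((0.0070)·([NH₃])²) = 8.2×10⁶
[NH₃]² = 4.88×10⁻⁷ ⇒ [NH₃] = 7.0×10⁻⁴ M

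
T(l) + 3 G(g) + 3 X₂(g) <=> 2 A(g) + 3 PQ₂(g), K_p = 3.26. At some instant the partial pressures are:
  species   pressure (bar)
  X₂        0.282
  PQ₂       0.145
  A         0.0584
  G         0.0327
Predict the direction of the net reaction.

toward reactants

(T is a pure liquid — omitted from Q_p.)
Q_p = P(A)²·P(PQ₂)³ / (P(G)³·P(X₂)³) = (0.0584)²·(0.145)³ / ((0.0327)³·(0.282)³) = 13.3
Q_p = 13.3 > K_p = 3.26, so the reverse reaction proceeds.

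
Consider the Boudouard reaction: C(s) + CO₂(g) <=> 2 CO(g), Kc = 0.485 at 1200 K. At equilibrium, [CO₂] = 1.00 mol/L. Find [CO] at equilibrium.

(C is a pure solid — omitted from Kc.)
At equilibrium, Kc = [CO]² / [CO₂] = 0.485.
([CO])² / (1.00) = 0.485
[CO]² = 0.485 ⇒ [CO] = 0.696 mol/L

[CO] = 0.696 mol/L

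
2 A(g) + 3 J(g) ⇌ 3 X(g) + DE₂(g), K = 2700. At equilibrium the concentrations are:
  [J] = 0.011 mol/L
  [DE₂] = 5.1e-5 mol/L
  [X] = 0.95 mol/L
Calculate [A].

[A] = 0.11 mol/L

At equilibrium, K = [X]³·[DE₂] / ([A]²·[J]³) = 2700.
(0.95)³·(5.1e-5) / (([A])²·(0.011)³) = 2700
[A]² = 0.0122 ⇒ [A] = 0.11 mol/L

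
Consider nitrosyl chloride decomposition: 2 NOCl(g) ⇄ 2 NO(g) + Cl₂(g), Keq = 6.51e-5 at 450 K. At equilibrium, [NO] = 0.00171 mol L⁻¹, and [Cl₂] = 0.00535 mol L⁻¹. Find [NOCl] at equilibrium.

[NOCl] = 0.0155 mol L⁻¹

At equilibrium, Keq = [NO]²·[Cl₂] / [NOCl]² = 6.51e-5.
(0.00171)²·(0.00535) / ([NOCl])² = 6.51e-5
[NOCl]² = 2.40e-4 ⇒ [NOCl] = 0.0155 mol L⁻¹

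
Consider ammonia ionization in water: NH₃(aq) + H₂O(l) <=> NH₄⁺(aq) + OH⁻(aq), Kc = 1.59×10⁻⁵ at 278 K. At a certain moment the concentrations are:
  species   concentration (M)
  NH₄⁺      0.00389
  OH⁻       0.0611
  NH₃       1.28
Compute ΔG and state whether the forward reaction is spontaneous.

(H₂O is a pure liquid — omitted from Qc.)
Qc = [NH₄⁺]·[OH⁻] / [NH₃] = (0.00389)·(0.0611) / (1.28) = 1.86×10⁻⁴
ΔG = RT ln(Qc/Kc) = (8.314 J mol⁻¹ K⁻¹)(278 K) × ln(1.86×10⁻⁴/1.59×10⁻⁵)
   = (2.311 kJ/mol)(2.459) = 5.68 kJ/mol
ΔG > 0, so the forward reaction is non-spontaneous (proceeds in reverse).

ΔG = 5.68 kJ/mol; the forward reaction is non-spontaneous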